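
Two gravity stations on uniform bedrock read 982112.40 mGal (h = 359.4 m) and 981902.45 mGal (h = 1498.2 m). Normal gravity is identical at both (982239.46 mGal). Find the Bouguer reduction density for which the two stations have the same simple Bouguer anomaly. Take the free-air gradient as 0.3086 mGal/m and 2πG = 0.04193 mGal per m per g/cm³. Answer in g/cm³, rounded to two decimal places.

2.96

Δg_obs = 981902.45 − 982112.40 = -209.95 mGal over Δh = 1498.2 − 359.4 = 1138.8 m
Equal Bouguer anomalies ⇒ Δg_obs + (0.3086 − 0.04193ρ)·Δh = 0
0.3086 − 0.04193ρ = −Δg_obs/Δh = 0.18436
ρ = (0.3086 − 0.18436) / 0.04193 = 2.96 g/cm³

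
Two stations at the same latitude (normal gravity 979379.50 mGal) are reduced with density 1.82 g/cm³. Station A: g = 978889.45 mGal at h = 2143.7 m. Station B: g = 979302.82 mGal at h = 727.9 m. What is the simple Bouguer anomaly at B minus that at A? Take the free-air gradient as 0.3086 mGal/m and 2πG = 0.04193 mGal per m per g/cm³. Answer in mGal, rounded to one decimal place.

84.5

Δg_SB(A) = 978889.45 − 979379.50 + 0.3086×2143.7 − 0.04193×1.82×2143.7 = 7.90 mGal
Δg_SB(B) = 979302.82 − 979379.50 + 0.3086×727.9 − 0.04193×1.82×727.9 = 92.40 mGal
Difference = 92.40 − (7.90) = 84.50 mGal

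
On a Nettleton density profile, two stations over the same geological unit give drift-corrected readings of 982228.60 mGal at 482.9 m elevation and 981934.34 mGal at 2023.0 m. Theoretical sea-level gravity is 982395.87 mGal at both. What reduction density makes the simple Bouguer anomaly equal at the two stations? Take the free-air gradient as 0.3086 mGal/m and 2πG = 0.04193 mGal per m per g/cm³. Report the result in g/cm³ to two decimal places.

Δg_obs = 981934.34 − 982228.60 = -294.26 mGal over Δh = 2023.0 − 482.9 = 1540.1 m
Equal Bouguer anomalies ⇒ Δg_obs + (0.3086 − 0.04193ρ)·Δh = 0
0.3086 − 0.04193ρ = −Δg_obs/Δh = 0.19107
ρ = (0.3086 − 0.19107) / 0.04193 = 2.80 g/cm³

2.80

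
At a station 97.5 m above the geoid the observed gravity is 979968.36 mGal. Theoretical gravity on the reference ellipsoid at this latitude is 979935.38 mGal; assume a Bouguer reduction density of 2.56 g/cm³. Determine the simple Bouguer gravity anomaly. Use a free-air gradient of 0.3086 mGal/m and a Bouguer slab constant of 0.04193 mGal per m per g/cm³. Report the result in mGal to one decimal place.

52.6

Free-air correction = 0.3086 × 97.5 = 30.09 mGal
Free-air anomaly = 979968.36 − 979935.38 + (30.09) = 63.07 mGal
Bouguer slab correction = 0.04193 × 2.56 × 97.5 = 10.47 mGal
Simple Bouguer anomaly = 63.07 − (10.47) = 52.60 mGal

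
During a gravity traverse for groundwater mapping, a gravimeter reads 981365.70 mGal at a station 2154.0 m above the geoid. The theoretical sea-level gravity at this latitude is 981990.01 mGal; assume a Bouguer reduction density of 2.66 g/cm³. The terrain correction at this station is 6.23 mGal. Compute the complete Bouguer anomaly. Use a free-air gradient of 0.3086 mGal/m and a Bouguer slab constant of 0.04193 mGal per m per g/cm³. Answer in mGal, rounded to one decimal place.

Free-air correction = 0.3086 × 2154.0 = 664.72 mGal
Free-air anomaly = 981365.70 − 981990.01 + (664.72) = 40.41 mGal
Bouguer slab correction = 0.04193 × 2.66 × 2154.0 = 240.24 mGal
Simple Bouguer anomaly = 40.41 − (240.24) = -199.83 mGal
Complete Bouguer anomaly = -199.83 + 6.23 = -193.60 mGal

-193.6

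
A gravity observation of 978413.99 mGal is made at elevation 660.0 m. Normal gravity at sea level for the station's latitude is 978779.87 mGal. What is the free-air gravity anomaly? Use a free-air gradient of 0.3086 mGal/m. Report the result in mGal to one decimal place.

Free-air correction = 0.3086 × 660.0 = 203.68 mGal
Free-air anomaly = 978413.99 − 978779.87 + (203.68) = -162.20 mGal

-162.2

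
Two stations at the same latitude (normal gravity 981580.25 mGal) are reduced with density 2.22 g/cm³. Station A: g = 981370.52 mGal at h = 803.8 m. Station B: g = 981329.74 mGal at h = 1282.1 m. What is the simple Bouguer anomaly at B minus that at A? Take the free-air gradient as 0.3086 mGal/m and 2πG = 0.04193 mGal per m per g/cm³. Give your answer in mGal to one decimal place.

Δg_SB(A) = 981370.52 − 981580.25 + 0.3086×803.8 − 0.04193×2.22×803.8 = -36.50 mGal
Δg_SB(B) = 981329.74 − 981580.25 + 0.3086×1282.1 − 0.04193×2.22×1282.1 = 25.80 mGal
Difference = 25.80 − (-36.50) = 62.30 mGal

62.3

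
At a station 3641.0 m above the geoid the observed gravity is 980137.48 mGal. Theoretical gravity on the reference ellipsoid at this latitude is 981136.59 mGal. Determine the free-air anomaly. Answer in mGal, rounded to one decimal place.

Free-air correction = 0.3086 × 3641.0 = 1123.61 mGal
Free-air anomaly = 980137.48 − 981136.59 + (1123.61) = 124.50 mGal

124.5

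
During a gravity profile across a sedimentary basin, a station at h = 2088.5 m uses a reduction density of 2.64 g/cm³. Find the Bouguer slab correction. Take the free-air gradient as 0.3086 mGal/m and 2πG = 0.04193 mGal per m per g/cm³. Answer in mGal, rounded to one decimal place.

231.2

Bouguer slab correction = 0.04193 × 2.64 × 2088.5 = 231.2 mGal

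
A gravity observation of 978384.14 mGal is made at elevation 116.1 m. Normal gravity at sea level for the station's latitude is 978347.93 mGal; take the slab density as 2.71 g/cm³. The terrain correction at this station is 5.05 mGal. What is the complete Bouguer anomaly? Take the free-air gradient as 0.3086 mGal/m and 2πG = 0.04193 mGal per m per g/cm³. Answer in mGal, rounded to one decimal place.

Free-air correction = 0.3086 × 116.1 = 35.83 mGal
Free-air anomaly = 978384.14 − 978347.93 + (35.83) = 72.04 mGal
Bouguer slab correction = 0.04193 × 2.71 × 116.1 = 13.19 mGal
Simple Bouguer anomaly = 72.04 − (13.19) = 58.85 mGal
Complete Bouguer anomaly = 58.85 + 5.05 = 63.90 mGal

63.9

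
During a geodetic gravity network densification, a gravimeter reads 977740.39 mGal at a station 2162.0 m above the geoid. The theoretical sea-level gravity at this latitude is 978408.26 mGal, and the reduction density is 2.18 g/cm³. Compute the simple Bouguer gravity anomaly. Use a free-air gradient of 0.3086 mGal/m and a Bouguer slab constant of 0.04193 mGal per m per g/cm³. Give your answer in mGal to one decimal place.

-198.3

Free-air correction = 0.3086 × 2162.0 = 667.19 mGal
Free-air anomaly = 977740.39 − 978408.26 + (667.19) = -0.68 mGal
Bouguer slab correction = 0.04193 × 2.18 × 2162.0 = 197.62 mGal
Simple Bouguer anomaly = -0.68 − (197.62) = -198.30 mGal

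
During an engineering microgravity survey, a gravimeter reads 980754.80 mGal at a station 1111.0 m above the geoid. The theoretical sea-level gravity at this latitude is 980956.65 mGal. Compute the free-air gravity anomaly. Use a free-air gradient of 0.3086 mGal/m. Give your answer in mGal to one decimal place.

Free-air correction = 0.3086 × 1111.0 = 342.85 mGal
Free-air anomaly = 980754.80 − 980956.65 + (342.85) = 141.00 mGal

141.0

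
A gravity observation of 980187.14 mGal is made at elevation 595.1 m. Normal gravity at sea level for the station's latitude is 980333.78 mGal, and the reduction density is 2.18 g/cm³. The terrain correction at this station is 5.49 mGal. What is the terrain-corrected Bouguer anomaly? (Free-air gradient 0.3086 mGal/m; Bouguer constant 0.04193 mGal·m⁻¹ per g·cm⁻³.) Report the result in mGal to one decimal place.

-11.9

Free-air correction = 0.3086 × 595.1 = 183.65 mGal
Free-air anomaly = 980187.14 − 980333.78 + (183.65) = 37.01 mGal
Bouguer slab correction = 0.04193 × 2.18 × 595.1 = 54.40 mGal
Simple Bouguer anomaly = 37.01 − (54.40) = -17.39 mGal
Complete Bouguer anomaly = -17.39 + 5.49 = -11.90 mGal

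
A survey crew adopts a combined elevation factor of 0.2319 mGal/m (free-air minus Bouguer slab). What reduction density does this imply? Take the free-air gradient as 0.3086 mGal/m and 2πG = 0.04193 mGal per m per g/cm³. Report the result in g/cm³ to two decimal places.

1.83

0.2319 = 0.3086 − 0.04193 × ρ
ρ = (0.3086 − 0.2319) / 0.04193 = 1.83 g/cm³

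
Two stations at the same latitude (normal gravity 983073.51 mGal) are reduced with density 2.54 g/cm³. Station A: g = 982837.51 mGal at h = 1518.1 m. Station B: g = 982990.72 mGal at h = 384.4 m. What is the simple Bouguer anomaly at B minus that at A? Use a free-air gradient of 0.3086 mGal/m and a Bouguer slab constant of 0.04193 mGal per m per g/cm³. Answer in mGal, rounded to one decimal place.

-75.9

Δg_SB(A) = 982837.51 − 983073.51 + 0.3086×1518.1 − 0.04193×2.54×1518.1 = 70.80 mGal
Δg_SB(B) = 982990.72 − 983073.51 + 0.3086×384.4 − 0.04193×2.54×384.4 = -5.10 mGal
Difference = -5.10 − (70.80) = -75.90 mGal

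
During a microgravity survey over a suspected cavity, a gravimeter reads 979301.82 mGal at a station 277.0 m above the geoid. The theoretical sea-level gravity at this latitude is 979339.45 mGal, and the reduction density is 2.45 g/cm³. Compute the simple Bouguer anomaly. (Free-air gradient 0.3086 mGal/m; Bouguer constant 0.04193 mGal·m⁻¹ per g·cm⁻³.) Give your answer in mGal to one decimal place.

Free-air correction = 0.3086 × 277.0 = 85.48 mGal
Free-air anomaly = 979301.82 − 979339.45 + (85.48) = 47.85 mGal
Bouguer slab correction = 0.04193 × 2.45 × 277.0 = 28.46 mGal
Simple Bouguer anomaly = 47.85 − (28.46) = 19.39 mGal

19.4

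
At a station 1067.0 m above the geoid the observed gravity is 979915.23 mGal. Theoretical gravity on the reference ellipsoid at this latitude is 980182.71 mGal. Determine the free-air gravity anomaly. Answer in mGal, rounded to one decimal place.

61.8

Free-air correction = 0.3086 × 1067.0 = 329.28 mGal
Free-air anomaly = 979915.23 − 980182.71 + (329.28) = 61.80 mGal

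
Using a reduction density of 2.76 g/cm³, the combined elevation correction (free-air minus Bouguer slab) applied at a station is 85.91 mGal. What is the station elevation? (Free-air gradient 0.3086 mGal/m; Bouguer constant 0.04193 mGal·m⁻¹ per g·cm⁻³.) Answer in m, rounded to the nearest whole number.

445

Combined gradient = 0.3086 − 0.04193 × 2.76 = 0.1928732 mGal/m
h = 85.91 / 0.1928732 = 445.42 m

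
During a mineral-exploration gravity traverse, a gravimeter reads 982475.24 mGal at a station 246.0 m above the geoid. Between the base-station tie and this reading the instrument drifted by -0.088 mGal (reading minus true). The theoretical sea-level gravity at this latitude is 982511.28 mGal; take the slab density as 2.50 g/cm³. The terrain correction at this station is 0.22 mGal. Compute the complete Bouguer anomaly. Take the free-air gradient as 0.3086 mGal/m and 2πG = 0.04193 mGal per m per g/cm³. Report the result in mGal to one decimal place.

Drift-corrected reading = 982475.24 − (-0.088) = 982475.328 mGal
Free-air correction = 0.3086 × 246.0 = 75.92 mGal
Free-air anomaly = 982475.328 − 982511.28 + (75.92) = 39.968 mGal
Bouguer slab correction = 0.04193 × 2.50 × 246.0 = 25.79 mGal
Simple Bouguer anomaly = 39.968 − (25.79) = 14.178 mGal
Complete Bouguer anomaly = 14.178 + 0.22 = 14.398 mGal

14.4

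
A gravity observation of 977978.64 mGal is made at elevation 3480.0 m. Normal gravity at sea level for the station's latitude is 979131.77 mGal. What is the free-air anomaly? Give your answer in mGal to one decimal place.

Free-air correction = 0.3086 × 3480.0 = 1073.93 mGal
Free-air anomaly = 977978.64 − 979131.77 + (1073.93) = -79.20 mGal

-79.2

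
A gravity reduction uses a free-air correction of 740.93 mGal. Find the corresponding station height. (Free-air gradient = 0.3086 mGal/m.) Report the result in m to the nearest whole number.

h = 740.93 / 0.3086 = 2400.94 m

2401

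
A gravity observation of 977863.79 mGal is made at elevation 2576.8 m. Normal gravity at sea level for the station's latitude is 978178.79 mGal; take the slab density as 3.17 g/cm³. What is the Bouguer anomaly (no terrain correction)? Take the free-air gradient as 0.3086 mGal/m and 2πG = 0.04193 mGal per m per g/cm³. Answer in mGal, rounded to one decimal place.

137.7

Free-air correction = 0.3086 × 2576.8 = 795.20 mGal
Free-air anomaly = 977863.79 − 978178.79 + (795.20) = 480.20 mGal
Bouguer slab correction = 0.04193 × 3.17 × 2576.8 = 342.50 mGal
Simple Bouguer anomaly = 480.20 − (342.50) = 137.70 mGal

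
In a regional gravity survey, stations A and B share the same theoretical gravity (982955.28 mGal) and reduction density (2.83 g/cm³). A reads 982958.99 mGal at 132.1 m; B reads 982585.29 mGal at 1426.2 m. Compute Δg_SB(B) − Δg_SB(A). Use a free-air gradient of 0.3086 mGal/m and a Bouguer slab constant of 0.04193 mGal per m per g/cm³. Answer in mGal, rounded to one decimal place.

Δg_SB(A) = 982958.99 − 982955.28 + 0.3086×132.1 − 0.04193×2.83×132.1 = 28.80 mGal
Δg_SB(B) = 982585.29 − 982955.28 + 0.3086×1426.2 − 0.04193×2.83×1426.2 = -99.10 mGal
Difference = -99.10 − (28.80) = -127.90 mGal

-127.9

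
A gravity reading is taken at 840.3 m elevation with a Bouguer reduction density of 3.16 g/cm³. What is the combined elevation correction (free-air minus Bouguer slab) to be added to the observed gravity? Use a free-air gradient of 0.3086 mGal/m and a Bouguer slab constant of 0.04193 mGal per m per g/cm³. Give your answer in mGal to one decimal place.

Combined gradient = 0.3086 − 0.04193 × 3.16 = 0.1761012 mGal/m
Combined elevation correction = 0.1761012 × 840.3 = 148.0 mGal

148.0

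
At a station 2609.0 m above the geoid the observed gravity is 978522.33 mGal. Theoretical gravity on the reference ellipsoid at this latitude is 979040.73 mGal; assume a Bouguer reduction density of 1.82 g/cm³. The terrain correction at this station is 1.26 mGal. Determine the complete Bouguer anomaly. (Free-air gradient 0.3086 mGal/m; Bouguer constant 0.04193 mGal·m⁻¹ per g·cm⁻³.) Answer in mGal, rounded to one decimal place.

88.9

Free-air correction = 0.3086 × 2609.0 = 805.14 mGal
Free-air anomaly = 978522.33 − 979040.73 + (805.14) = 286.74 mGal
Bouguer slab correction = 0.04193 × 1.82 × 2609.0 = 199.10 mGal
Simple Bouguer anomaly = 286.74 − (199.10) = 87.64 mGal
Complete Bouguer anomaly = 87.64 + 1.26 = 88.90 mGal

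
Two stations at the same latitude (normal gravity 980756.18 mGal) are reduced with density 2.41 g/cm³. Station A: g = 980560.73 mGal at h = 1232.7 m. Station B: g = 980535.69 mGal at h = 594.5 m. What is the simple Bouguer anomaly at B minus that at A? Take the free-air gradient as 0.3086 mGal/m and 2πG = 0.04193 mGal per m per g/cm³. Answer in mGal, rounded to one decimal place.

Δg_SB(A) = 980560.73 − 980756.18 + 0.3086×1232.7 − 0.04193×2.41×1232.7 = 60.40 mGal
Δg_SB(B) = 980535.69 − 980756.18 + 0.3086×594.5 − 0.04193×2.41×594.5 = -97.10 mGal
Difference = -97.10 − (60.40) = -157.50 mGal

-157.5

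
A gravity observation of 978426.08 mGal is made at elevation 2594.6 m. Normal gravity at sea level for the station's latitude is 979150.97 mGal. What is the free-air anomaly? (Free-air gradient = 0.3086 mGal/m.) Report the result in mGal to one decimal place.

75.8

Free-air correction = 0.3086 × 2594.6 = 800.69 mGal
Free-air anomaly = 978426.08 − 979150.97 + (800.69) = 75.80 mGal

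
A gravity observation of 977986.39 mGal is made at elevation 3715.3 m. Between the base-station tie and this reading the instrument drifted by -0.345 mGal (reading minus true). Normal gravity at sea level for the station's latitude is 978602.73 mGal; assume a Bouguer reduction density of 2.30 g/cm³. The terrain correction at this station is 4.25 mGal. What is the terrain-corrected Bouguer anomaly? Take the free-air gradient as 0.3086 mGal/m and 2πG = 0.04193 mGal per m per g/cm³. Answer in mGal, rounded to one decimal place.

Drift-corrected reading = 977986.39 − (-0.345) = 977986.735 mGal
Free-air correction = 0.3086 × 3715.3 = 1146.54 mGal
Free-air anomaly = 977986.735 − 978602.73 + (1146.54) = 530.545 mGal
Bouguer slab correction = 0.04193 × 2.30 × 3715.3 = 358.30 mGal
Simple Bouguer anomaly = 530.545 − (358.30) = 172.245 mGal
Complete Bouguer anomaly = 172.245 + 4.25 = 176.495 mGal

176.5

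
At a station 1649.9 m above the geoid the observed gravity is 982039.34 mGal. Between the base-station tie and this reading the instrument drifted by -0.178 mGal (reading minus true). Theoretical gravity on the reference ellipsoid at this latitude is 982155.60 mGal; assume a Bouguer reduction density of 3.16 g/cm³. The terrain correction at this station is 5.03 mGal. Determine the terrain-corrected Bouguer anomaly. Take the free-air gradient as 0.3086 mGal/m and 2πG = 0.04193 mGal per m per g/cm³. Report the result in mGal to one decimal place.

179.5

Drift-corrected reading = 982039.34 − (-0.178) = 982039.518 mGal
Free-air correction = 0.3086 × 1649.9 = 509.16 mGal
Free-air anomaly = 982039.518 − 982155.60 + (509.16) = 393.078 mGal
Bouguer slab correction = 0.04193 × 3.16 × 1649.9 = 218.61 mGal
Simple Bouguer anomaly = 393.078 − (218.61) = 174.468 mGal
Complete Bouguer anomaly = 174.468 + 5.03 = 179.498 mGal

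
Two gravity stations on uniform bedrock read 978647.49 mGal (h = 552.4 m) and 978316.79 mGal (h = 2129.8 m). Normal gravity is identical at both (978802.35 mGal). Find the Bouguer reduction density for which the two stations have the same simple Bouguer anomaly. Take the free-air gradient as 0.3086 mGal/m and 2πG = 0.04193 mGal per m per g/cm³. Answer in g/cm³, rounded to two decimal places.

2.36

Δg_obs = 978316.79 − 978647.49 = -330.70 mGal over Δh = 2129.8 − 552.4 = 1577.4 m
Equal Bouguer anomalies ⇒ Δg_obs + (0.3086 − 0.04193ρ)·Δh = 0
0.3086 − 0.04193ρ = −Δg_obs/Δh = 0.20965
ρ = (0.3086 − 0.20965) / 0.04193 = 2.36 g/cm³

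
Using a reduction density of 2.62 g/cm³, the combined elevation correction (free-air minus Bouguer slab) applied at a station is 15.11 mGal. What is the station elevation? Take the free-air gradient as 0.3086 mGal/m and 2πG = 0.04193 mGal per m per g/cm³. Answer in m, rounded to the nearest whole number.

Combined gradient = 0.3086 − 0.04193 × 2.62 = 0.1987434 mGal/m
h = 15.11 / 0.1987434 = 76.03 m

76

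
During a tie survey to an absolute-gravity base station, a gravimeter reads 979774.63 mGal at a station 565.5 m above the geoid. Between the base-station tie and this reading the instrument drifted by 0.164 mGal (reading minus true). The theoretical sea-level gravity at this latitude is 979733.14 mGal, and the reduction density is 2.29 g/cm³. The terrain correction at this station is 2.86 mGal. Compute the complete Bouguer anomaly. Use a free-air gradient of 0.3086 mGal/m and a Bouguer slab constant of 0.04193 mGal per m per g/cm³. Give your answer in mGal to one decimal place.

Drift-corrected reading = 979774.63 − (0.164) = 979774.466 mGal
Free-air correction = 0.3086 × 565.5 = 174.51 mGal
Free-air anomaly = 979774.466 − 979733.14 + (174.51) = 215.836 mGal
Bouguer slab correction = 0.04193 × 2.29 × 565.5 = 54.30 mGal
Simple Bouguer anomaly = 215.836 − (54.30) = 161.536 mGal
Complete Bouguer anomaly = 161.536 + 2.86 = 164.396 mGal

164.4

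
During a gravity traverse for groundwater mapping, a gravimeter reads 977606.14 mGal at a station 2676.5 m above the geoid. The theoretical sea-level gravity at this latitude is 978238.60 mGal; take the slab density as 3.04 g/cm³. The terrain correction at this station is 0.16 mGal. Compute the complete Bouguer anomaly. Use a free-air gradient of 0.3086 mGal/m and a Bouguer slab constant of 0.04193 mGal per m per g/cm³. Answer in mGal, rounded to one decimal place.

-147.5

Free-air correction = 0.3086 × 2676.5 = 825.97 mGal
Free-air anomaly = 977606.14 − 978238.60 + (825.97) = 193.51 mGal
Bouguer slab correction = 0.04193 × 3.04 × 2676.5 = 341.17 mGal
Simple Bouguer anomaly = 193.51 − (341.17) = -147.66 mGal
Complete Bouguer anomaly = -147.66 + 0.16 = -147.50 mGal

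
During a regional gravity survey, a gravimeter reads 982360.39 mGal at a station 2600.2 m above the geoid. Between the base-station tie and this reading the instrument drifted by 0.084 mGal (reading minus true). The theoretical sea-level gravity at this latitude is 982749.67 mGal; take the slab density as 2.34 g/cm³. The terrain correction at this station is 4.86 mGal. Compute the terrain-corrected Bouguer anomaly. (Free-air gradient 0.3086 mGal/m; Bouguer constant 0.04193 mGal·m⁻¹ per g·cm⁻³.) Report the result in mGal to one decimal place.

162.8

Drift-corrected reading = 982360.39 − (0.084) = 982360.306 mGal
Free-air correction = 0.3086 × 2600.2 = 802.42 mGal
Free-air anomaly = 982360.306 − 982749.67 + (802.42) = 413.056 mGal
Bouguer slab correction = 0.04193 × 2.34 × 2600.2 = 255.12 mGal
Simple Bouguer anomaly = 413.056 − (255.12) = 157.936 mGal
Complete Bouguer anomaly = 157.936 + 4.86 = 162.796 mGal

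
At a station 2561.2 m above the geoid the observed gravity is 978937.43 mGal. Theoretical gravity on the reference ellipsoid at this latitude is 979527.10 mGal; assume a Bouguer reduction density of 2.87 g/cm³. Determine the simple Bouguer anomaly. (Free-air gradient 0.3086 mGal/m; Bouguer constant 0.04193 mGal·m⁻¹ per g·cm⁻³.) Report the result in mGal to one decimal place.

Free-air correction = 0.3086 × 2561.2 = 790.39 mGal
Free-air anomaly = 978937.43 − 979527.10 + (790.39) = 200.72 mGal
Bouguer slab correction = 0.04193 × 2.87 × 2561.2 = 308.21 mGal
Simple Bouguer anomaly = 200.72 − (308.21) = -107.49 mGal

-107.5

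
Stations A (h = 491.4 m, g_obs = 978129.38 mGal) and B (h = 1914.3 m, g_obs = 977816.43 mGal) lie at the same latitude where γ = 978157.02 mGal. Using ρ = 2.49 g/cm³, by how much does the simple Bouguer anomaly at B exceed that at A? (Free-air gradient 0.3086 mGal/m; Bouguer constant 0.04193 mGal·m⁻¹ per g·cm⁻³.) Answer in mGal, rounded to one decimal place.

-22.4

Δg_SB(A) = 978129.38 − 978157.02 + 0.3086×491.4 − 0.04193×2.49×491.4 = 72.70 mGal
Δg_SB(B) = 977816.43 − 978157.02 + 0.3086×1914.3 − 0.04193×2.49×1914.3 = 50.30 mGal
Difference = 50.30 − (72.70) = -22.40 mGal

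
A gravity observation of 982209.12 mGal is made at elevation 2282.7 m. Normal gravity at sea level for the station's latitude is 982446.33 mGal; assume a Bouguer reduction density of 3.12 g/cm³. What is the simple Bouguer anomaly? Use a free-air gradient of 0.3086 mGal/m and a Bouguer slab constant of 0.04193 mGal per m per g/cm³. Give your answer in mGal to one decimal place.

Free-air correction = 0.3086 × 2282.7 = 704.44 mGal
Free-air anomaly = 982209.12 − 982446.33 + (704.44) = 467.23 mGal
Bouguer slab correction = 0.04193 × 3.12 × 2282.7 = 298.63 mGal
Simple Bouguer anomaly = 467.23 − (298.63) = 168.60 mGal

168.6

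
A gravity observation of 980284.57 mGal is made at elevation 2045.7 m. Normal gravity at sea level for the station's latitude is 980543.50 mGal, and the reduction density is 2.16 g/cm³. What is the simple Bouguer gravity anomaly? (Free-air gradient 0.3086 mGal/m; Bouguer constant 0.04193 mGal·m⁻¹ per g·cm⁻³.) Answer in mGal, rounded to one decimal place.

187.1

Free-air correction = 0.3086 × 2045.7 = 631.30 mGal
Free-air anomaly = 980284.57 − 980543.50 + (631.30) = 372.37 mGal
Bouguer slab correction = 0.04193 × 2.16 × 2045.7 = 185.28 mGal
Simple Bouguer anomaly = 372.37 − (185.28) = 187.09 mGal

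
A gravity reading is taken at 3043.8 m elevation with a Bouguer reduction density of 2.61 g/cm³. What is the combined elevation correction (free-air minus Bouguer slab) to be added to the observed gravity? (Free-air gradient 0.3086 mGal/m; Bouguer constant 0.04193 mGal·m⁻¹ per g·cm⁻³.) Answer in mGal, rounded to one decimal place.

Combined gradient = 0.3086 − 0.04193 × 2.61 = 0.1991627 mGal/m
Combined elevation correction = 0.1991627 × 3043.8 = 606.2 mGal

606.2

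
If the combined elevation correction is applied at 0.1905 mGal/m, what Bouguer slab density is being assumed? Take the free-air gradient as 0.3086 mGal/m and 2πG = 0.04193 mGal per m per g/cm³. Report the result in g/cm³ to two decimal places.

0.1905 = 0.3086 − 0.04193 × ρ
ρ = (0.3086 − 0.1905) / 0.04193 = 2.82 g/cm³

2.82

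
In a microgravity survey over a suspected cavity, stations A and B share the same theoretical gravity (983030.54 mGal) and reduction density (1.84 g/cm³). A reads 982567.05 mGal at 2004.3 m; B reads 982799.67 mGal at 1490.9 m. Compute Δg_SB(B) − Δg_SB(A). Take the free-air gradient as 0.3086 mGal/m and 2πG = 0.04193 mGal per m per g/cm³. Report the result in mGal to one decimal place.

113.8

Δg_SB(A) = 982567.05 − 983030.54 + 0.3086×2004.3 − 0.04193×1.84×2004.3 = 0.40 mGal
Δg_SB(B) = 982799.67 − 983030.54 + 0.3086×1490.9 − 0.04193×1.84×1490.9 = 114.20 mGal
Difference = 114.20 − (0.40) = 113.80 mGal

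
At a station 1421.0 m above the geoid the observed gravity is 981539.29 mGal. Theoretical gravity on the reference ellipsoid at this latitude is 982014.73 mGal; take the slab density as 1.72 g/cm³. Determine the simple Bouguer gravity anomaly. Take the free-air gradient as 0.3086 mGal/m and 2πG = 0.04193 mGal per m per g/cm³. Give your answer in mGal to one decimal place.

-139.4

Free-air correction = 0.3086 × 1421.0 = 438.52 mGal
Free-air anomaly = 981539.29 − 982014.73 + (438.52) = -36.92 mGal
Bouguer slab correction = 0.04193 × 1.72 × 1421.0 = 102.48 mGal
Simple Bouguer anomaly = -36.92 − (102.48) = -139.40 mGal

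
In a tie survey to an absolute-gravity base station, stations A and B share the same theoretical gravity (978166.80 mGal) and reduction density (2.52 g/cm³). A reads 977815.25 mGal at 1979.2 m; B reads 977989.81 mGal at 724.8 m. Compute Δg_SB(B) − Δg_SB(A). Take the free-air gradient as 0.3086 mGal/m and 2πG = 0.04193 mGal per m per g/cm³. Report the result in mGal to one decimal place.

Δg_SB(A) = 977815.25 − 978166.80 + 0.3086×1979.2 − 0.04193×2.52×1979.2 = 50.10 mGal
Δg_SB(B) = 977989.81 − 978166.80 + 0.3086×724.8 − 0.04193×2.52×724.8 = -29.90 mGal
Difference = -29.90 − (50.10) = -80.00 mGal

-80.0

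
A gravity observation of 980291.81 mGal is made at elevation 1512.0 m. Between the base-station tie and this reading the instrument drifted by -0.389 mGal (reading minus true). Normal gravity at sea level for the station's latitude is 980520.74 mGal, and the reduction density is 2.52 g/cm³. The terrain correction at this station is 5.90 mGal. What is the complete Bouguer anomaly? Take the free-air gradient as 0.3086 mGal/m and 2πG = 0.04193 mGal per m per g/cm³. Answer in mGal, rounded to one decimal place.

Drift-corrected reading = 980291.81 − (-0.389) = 980292.199 mGal
Free-air correction = 0.3086 × 1512.0 = 466.60 mGal
Free-air anomaly = 980292.199 − 980520.74 + (466.60) = 238.059 mGal
Bouguer slab correction = 0.04193 × 2.52 × 1512.0 = 159.76 mGal
Simple Bouguer anomaly = 238.059 − (159.76) = 78.299 mGal
Complete Bouguer anomaly = 78.299 + 5.90 = 84.199 mGal

84.2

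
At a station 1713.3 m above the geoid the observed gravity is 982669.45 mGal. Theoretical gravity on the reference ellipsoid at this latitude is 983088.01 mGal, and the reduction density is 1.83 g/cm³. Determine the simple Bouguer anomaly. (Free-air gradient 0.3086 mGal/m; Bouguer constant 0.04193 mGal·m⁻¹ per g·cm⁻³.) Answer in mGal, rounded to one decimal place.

Free-air correction = 0.3086 × 1713.3 = 528.72 mGal
Free-air anomaly = 982669.45 − 983088.01 + (528.72) = 110.16 mGal
Bouguer slab correction = 0.04193 × 1.83 × 1713.3 = 131.46 mGal
Simple Bouguer anomaly = 110.16 − (131.46) = -21.30 mGal

-21.3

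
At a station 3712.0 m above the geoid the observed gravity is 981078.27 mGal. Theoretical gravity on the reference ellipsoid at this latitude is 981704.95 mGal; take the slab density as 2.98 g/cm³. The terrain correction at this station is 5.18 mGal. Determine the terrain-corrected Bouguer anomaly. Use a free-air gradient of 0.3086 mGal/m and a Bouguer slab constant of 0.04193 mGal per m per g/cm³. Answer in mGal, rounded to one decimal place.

60.2

Free-air correction = 0.3086 × 3712.0 = 1145.52 mGal
Free-air anomaly = 981078.27 − 981704.95 + (1145.52) = 518.84 mGal
Bouguer slab correction = 0.04193 × 2.98 × 3712.0 = 463.82 mGal
Simple Bouguer anomaly = 518.84 − (463.82) = 55.02 mGal
Complete Bouguer anomaly = 55.02 + 5.18 = 60.20 mGal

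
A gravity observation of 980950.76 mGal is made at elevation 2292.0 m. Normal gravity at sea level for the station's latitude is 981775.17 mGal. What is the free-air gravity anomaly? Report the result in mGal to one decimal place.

Free-air correction = 0.3086 × 2292.0 = 707.31 mGal
Free-air anomaly = 980950.76 − 981775.17 + (707.31) = -117.10 mGal

-117.1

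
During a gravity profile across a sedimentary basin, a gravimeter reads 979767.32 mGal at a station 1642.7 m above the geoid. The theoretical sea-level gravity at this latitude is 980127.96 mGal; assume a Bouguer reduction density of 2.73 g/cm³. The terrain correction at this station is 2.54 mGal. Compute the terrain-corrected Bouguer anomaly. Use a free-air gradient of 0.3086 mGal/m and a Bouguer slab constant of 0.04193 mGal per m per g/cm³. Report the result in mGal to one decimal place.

-39.2

Free-air correction = 0.3086 × 1642.7 = 506.94 mGal
Free-air anomaly = 979767.32 − 980127.96 + (506.94) = 146.30 mGal
Bouguer slab correction = 0.04193 × 2.73 × 1642.7 = 188.04 mGal
Simple Bouguer anomaly = 146.30 − (188.04) = -41.74 mGal
Complete Bouguer anomaly = -41.74 + 2.54 = -39.20 mGal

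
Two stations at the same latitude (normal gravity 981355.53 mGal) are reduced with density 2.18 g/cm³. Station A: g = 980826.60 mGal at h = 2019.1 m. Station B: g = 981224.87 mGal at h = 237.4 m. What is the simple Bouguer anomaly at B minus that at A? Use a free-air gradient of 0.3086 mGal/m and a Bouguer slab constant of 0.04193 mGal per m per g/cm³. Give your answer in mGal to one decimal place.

Δg_SB(A) = 980826.60 − 981355.53 + 0.3086×2019.1 − 0.04193×2.18×2019.1 = -90.40 mGal
Δg_SB(B) = 981224.87 − 981355.53 + 0.3086×237.4 − 0.04193×2.18×237.4 = -79.10 mGal
Difference = -79.10 − (-90.40) = 11.30 mGal

11.3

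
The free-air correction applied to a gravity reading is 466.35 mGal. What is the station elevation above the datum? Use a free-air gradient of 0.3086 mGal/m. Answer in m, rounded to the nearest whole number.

1511

h = 466.35 / 0.3086 = 1511.18 m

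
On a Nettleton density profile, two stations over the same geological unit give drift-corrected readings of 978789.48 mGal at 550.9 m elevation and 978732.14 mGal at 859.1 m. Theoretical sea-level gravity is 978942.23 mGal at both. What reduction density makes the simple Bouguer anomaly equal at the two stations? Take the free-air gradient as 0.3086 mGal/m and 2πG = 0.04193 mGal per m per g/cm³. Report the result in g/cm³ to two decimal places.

2.92

Δg_obs = 978732.14 − 978789.48 = -57.34 mGal over Δh = 859.1 − 550.9 = 308.2 m
Equal Bouguer anomalies ⇒ Δg_obs + (0.3086 − 0.04193ρ)·Δh = 0
0.3086 − 0.04193ρ = −Δg_obs/Δh = 0.18605
ρ = (0.3086 − 0.18605) / 0.04193 = 2.92 g/cm³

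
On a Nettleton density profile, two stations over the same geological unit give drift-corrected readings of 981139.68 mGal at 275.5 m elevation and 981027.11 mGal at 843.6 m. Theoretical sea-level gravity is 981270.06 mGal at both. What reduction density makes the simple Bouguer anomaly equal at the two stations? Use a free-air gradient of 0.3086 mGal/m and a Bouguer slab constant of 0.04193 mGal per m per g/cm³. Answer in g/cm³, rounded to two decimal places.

2.63

Δg_obs = 981027.11 − 981139.68 = -112.57 mGal over Δh = 843.6 − 275.5 = 568.1 m
Equal Bouguer anomalies ⇒ Δg_obs + (0.3086 − 0.04193ρ)·Δh = 0
0.3086 − 0.04193ρ = −Δg_obs/Δh = 0.19815
ρ = (0.3086 − 0.19815) / 0.04193 = 2.63 g/cm³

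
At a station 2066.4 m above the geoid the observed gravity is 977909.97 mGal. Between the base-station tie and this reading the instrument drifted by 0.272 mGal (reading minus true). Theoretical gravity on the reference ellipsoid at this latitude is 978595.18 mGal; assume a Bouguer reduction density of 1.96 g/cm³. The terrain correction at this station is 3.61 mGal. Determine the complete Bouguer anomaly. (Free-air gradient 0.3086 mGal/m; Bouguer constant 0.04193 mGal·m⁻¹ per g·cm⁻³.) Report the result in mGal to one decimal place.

Drift-corrected reading = 977909.97 − (0.272) = 977909.698 mGal
Free-air correction = 0.3086 × 2066.4 = 637.69 mGal
Free-air anomaly = 977909.698 − 978595.18 + (637.69) = -47.792 mGal
Bouguer slab correction = 0.04193 × 1.96 × 2066.4 = 169.82 mGal
Simple Bouguer anomaly = -47.792 − (169.82) = -217.612 mGal
Complete Bouguer anomaly = -217.612 + 3.61 = -214.002 mGal

-214.0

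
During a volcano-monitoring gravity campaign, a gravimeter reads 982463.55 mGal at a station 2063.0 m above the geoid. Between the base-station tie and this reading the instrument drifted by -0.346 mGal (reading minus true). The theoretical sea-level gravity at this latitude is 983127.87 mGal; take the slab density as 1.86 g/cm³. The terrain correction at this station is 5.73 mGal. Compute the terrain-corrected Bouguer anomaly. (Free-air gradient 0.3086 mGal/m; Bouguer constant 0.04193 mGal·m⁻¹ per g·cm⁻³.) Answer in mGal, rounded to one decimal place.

-182.5

Drift-corrected reading = 982463.55 − (-0.346) = 982463.896 mGal
Free-air correction = 0.3086 × 2063.0 = 636.64 mGal
Free-air anomaly = 982463.896 − 983127.87 + (636.64) = -27.334 mGal
Bouguer slab correction = 0.04193 × 1.86 × 2063.0 = 160.89 mGal
Simple Bouguer anomaly = -27.334 − (160.89) = -188.224 mGal
Complete Bouguer anomaly = -188.224 + 5.73 = -182.494 mGal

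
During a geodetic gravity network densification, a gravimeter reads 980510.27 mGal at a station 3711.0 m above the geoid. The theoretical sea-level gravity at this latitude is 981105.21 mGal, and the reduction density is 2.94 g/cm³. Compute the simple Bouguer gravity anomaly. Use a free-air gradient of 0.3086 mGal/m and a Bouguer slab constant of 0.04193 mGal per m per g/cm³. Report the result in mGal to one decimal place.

Free-air correction = 0.3086 × 3711.0 = 1145.21 mGal
Free-air anomaly = 980510.27 − 981105.21 + (1145.21) = 550.27 mGal
Bouguer slab correction = 0.04193 × 2.94 × 3711.0 = 457.47 mGal
Simple Bouguer anomaly = 550.27 − (457.47) = 92.80 mGal

92.8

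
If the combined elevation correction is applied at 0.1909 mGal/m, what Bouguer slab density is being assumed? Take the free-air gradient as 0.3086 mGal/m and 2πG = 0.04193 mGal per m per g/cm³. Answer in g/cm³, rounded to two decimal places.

0.1909 = 0.3086 − 0.04193 × ρ
ρ = (0.3086 − 0.1909) / 0.04193 = 2.81 g/cm³

2.81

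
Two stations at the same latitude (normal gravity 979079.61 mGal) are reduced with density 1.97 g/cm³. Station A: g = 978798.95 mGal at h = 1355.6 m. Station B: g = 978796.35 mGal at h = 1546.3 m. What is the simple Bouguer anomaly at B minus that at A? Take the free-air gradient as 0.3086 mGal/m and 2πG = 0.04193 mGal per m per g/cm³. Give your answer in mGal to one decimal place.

40.5

Δg_SB(A) = 978798.95 − 979079.61 + 0.3086×1355.6 − 0.04193×1.97×1355.6 = 25.70 mGal
Δg_SB(B) = 978796.35 − 979079.61 + 0.3086×1546.3 − 0.04193×1.97×1546.3 = 66.20 mGal
Difference = 66.20 − (25.70) = 40.50 mGal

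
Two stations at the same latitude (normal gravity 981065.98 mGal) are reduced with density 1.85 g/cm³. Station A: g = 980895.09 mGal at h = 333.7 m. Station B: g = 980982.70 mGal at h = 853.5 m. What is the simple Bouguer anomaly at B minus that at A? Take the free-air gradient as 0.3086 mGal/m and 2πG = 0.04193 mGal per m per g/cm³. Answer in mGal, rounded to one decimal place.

207.7

Δg_SB(A) = 980895.09 − 981065.98 + 0.3086×333.7 − 0.04193×1.85×333.7 = -93.80 mGal
Δg_SB(B) = 980982.70 − 981065.98 + 0.3086×853.5 − 0.04193×1.85×853.5 = 113.90 mGal
Difference = 113.90 − (-93.80) = 207.70 mGal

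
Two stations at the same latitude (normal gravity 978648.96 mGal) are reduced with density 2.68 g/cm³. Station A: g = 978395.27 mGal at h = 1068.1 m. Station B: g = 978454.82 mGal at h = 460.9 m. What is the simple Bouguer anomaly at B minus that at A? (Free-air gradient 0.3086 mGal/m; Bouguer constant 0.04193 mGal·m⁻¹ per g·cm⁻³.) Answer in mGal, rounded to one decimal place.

-59.6

Δg_SB(A) = 978395.27 − 978648.96 + 0.3086×1068.1 − 0.04193×2.68×1068.1 = -44.10 mGal
Δg_SB(B) = 978454.82 − 978648.96 + 0.3086×460.9 − 0.04193×2.68×460.9 = -103.70 mGal
Difference = -103.70 − (-44.10) = -59.60 mGal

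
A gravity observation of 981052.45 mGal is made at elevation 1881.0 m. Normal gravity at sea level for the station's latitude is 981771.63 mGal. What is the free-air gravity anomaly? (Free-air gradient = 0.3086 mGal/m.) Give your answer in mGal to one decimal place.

Free-air correction = 0.3086 × 1881.0 = 580.48 mGal
Free-air anomaly = 981052.45 − 981771.63 + (580.48) = -138.70 mGal

-138.7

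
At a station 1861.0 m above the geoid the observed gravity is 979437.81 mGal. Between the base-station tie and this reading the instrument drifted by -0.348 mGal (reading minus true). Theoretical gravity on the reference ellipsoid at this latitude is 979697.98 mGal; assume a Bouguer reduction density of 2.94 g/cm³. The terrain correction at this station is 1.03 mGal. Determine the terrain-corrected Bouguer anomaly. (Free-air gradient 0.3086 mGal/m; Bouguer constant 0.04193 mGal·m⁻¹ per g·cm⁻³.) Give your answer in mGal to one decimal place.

Drift-corrected reading = 979437.81 − (-0.348) = 979438.158 mGal
Free-air correction = 0.3086 × 1861.0 = 574.30 mGal
Free-air anomaly = 979438.158 − 979697.98 + (574.30) = 314.478 mGal
Bouguer slab correction = 0.04193 × 2.94 × 1861.0 = 229.41 mGal
Simple Bouguer anomaly = 314.478 − (229.41) = 85.068 mGal
Complete Bouguer anomaly = 85.068 + 1.03 = 86.098 mGal

86.1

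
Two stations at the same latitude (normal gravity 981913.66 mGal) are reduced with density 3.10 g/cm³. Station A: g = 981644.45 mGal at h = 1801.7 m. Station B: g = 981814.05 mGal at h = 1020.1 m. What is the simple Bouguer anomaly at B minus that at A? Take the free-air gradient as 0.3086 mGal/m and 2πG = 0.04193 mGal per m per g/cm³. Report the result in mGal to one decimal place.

30.0

Δg_SB(A) = 981644.45 − 981913.66 + 0.3086×1801.7 − 0.04193×3.10×1801.7 = 52.60 mGal
Δg_SB(B) = 981814.05 − 981913.66 + 0.3086×1020.1 − 0.04193×3.10×1020.1 = 82.60 mGal
Difference = 82.60 − (52.60) = 30.00 mGal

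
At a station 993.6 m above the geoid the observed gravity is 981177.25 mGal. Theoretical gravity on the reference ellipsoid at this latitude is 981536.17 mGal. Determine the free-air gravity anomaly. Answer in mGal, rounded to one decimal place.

-52.3

Free-air correction = 0.3086 × 993.6 = 306.62 mGal
Free-air anomaly = 981177.25 − 981536.17 + (306.62) = -52.30 mGal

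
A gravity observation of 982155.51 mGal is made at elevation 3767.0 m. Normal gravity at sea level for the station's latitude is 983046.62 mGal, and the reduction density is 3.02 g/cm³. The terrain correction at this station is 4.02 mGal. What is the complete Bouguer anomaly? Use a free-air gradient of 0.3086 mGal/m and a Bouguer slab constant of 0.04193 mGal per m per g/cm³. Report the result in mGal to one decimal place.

Free-air correction = 0.3086 × 3767.0 = 1162.50 mGal
Free-air anomaly = 982155.51 − 983046.62 + (1162.50) = 271.39 mGal
Bouguer slab correction = 0.04193 × 3.02 × 3767.0 = 477.01 mGal
Simple Bouguer anomaly = 271.39 − (477.01) = -205.62 mGal
Complete Bouguer anomaly = -205.62 + 4.02 = -201.60 mGal

-201.6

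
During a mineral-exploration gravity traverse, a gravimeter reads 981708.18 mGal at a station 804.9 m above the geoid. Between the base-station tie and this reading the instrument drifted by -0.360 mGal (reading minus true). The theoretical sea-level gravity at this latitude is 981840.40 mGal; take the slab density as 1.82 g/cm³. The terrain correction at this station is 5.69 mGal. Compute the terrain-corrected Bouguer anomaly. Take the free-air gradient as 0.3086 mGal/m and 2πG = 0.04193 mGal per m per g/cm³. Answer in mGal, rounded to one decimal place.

Drift-corrected reading = 981708.18 − (-0.360) = 981708.540 mGal
Free-air correction = 0.3086 × 804.9 = 248.39 mGal
Free-air anomaly = 981708.540 − 981840.40 + (248.39) = 116.530 mGal
Bouguer slab correction = 0.04193 × 1.82 × 804.9 = 61.42 mGal
Simple Bouguer anomaly = 116.530 − (61.42) = 55.110 mGal
Complete Bouguer anomaly = 55.110 + 5.69 = 60.800 mGal

60.8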